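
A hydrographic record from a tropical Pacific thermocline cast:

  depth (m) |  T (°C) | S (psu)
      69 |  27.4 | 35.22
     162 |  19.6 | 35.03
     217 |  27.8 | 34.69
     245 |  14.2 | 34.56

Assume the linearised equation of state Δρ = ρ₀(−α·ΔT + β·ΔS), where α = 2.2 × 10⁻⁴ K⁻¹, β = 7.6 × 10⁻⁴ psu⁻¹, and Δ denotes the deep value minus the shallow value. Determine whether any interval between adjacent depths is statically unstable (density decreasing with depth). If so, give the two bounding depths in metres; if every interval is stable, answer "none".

Evaluate Δρ/ρ₀ = −αΔT + βΔS across each adjacent pair:
  69–162 m: −αΔT+βΔS = −(2.2 × 10⁻⁴)(-7.8)+(7.6 × 10⁻⁴)(-0.19) = 1.6 × 10⁻³ → stable
  162–217 m: −αΔT+βΔS = −(2.2 × 10⁻⁴)(+8.2)+(7.6 × 10⁻⁴)(-0.34) = -2.1 × 10⁻³ → UNSTABLE
  217–245 m: −αΔT+βΔS = −(2.2 × 10⁻⁴)(-13.6)+(7.6 × 10⁻⁴)(-0.13) = 2.9 × 10⁻³ → stable
The 162–217 m interval has Δρ < 0: lighter water underlies denser water.

162–217 m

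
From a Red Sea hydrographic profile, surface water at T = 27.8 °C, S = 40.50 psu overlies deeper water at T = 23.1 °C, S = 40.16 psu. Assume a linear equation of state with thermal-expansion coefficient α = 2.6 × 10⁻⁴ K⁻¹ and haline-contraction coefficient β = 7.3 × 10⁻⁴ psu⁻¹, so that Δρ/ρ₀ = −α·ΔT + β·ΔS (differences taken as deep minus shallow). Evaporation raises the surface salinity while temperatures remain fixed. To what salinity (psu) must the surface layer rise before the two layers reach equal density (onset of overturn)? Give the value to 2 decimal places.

41.83 psu

Neutral buoyancy requires −α(T_deep − T_surf) + β(S_deep − S_surf′) = 0.
S_surf′ = S_deep − (α/β)·ΔT = 40.16 − (2.6 × 10⁻⁴/7.3 × 10⁻⁴)·(-4.7) = 41.8340 psu.
Increase required: 41.8340 − 40.50 = 1.3340 psu.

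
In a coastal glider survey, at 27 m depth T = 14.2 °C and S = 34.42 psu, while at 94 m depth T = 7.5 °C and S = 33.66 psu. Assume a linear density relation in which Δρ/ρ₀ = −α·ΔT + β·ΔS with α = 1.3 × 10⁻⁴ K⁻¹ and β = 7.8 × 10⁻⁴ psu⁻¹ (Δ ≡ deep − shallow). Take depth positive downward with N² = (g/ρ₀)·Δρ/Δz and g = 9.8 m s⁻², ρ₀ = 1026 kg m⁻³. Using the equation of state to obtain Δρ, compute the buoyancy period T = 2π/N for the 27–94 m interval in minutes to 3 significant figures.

16.4 min

ΔT = -6.7 K, ΔS = -0.76 psu (deep − shallow).
Δρ/ρ₀ = −αΔT + βΔS = 8.71 × 10⁻⁴ − 5.928 × 10⁻⁴ = 2.782 × 10⁻⁴, so Δρ ≈ 0.2854 kg m⁻³.
N² = (g/ρ₀)·Δρ/Δz = g·(Δρ/ρ₀)/Δz = 9.8 × 2.782 × 10⁻⁴ / 67 = 4.0692 × 10⁻⁵ s⁻².
N = √(4.0692 × 10⁻⁵) = 6.3790 × 10⁻³ rad s⁻¹ → T = 2π/N = 984.98 s = 16.416 min ≈ 16.4 min.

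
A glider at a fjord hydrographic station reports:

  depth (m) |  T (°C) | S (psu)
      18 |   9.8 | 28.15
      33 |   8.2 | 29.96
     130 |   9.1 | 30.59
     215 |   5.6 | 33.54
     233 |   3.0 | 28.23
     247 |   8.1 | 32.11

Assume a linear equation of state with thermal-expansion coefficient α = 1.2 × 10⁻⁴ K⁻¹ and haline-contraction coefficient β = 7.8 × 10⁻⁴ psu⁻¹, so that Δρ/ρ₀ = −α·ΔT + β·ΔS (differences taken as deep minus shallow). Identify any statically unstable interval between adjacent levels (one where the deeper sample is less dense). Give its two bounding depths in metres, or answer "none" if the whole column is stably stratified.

Evaluate Δρ/ρ₀ = −αΔT + βΔS across each adjacent pair:
  18–33 m: −αΔT+βΔS = −(1.2 × 10⁻⁴)(-1.6)+(7.8 × 10⁻⁴)(+1.81) = 1.6 × 10⁻³ → stable
  33–130 m: −αΔT+βΔS = −(1.2 × 10⁻⁴)(+0.9)+(7.8 × 10⁻⁴)(+0.63) = 3.8 × 10⁻⁴ → stable
  130–215 m: −αΔT+βΔS = −(1.2 × 10⁻⁴)(-3.5)+(7.8 × 10⁻⁴)(+2.95) = 2.7 × 10⁻³ → stable
  215–233 m: −αΔT+βΔS = −(1.2 × 10⁻⁴)(-2.6)+(7.8 × 10⁻⁴)(-5.31) = -3.8 × 10⁻³ → UNSTABLE
  233–247 m: −αΔT+βΔS = −(1.2 × 10⁻⁴)(+5.1)+(7.8 × 10⁻⁴)(+3.88) = 2.4 × 10⁻³ → stable
The 215–233 m interval has Δρ < 0: lighter water underlies denser water.

215–233 m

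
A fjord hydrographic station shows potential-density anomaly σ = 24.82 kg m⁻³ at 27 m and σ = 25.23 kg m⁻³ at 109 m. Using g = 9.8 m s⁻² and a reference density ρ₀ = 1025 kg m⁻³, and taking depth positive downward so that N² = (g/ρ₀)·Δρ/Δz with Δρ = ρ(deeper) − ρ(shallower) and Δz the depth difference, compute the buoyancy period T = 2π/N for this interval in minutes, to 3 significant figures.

Δρ = 1025.23 − 1024.82 = 0.41 kg m⁻³ over Δz = 109 − 27 = 82 m.
N² = (9.8/1025) × (0.41/82) = 4.7805 × 10⁻⁵ s⁻².
N = √(4.7805 × 10⁻⁵) = 6.9141 × 10⁻³ rad s⁻¹, so T = 2π/N = 908.75 s = 15.146 min ≈ 15.1 min.

15.1 min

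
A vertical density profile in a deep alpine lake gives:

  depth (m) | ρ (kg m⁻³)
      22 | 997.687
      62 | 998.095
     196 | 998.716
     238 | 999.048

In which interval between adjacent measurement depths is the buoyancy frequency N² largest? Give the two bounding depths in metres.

22–62 m

Compute the density gradient over each adjacent pair:
  22–62 m: Δρ/Δz = 0.408/40 = 0.010 kg m⁻⁴
  62–196 m: Δρ/Δz = 0.621/134 = 4.6 × 10⁻³ kg m⁻⁴
  196–238 m: Δρ/Δz = 0.332/42 = 7.9 × 10⁻³ kg m⁻⁴
The largest gradient is in the 22–62 m interval — the pycnocline.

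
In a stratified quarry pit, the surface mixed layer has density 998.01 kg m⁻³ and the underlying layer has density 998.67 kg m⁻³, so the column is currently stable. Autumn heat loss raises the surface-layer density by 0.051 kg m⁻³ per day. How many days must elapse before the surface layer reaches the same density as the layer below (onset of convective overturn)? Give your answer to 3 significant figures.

Density deficit of the surface layer: 998.67 − 998.01 = 0.66 kg m⁻³.
Required change = 0.66 / 0.051 = 12.9 days.

12.9 days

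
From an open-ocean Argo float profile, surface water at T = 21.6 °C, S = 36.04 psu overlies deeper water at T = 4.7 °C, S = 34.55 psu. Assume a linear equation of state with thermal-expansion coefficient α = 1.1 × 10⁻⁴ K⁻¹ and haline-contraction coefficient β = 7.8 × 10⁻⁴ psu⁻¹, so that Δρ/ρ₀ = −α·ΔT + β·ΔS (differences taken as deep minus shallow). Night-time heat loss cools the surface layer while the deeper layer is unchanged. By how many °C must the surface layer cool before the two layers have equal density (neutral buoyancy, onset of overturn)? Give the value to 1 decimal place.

Neutral buoyancy requires Δρ = 0, i.e. −α(T_deep − T_surf′) + β(S_deep − S_surf) = 0.
T_surf′ = T_deep − (β/α)·ΔS = 4.7 − (7.8 × 10⁻⁴/1.1 × 10⁻⁴)·(-1.49) = 15.265 °C.
Cooling required: 21.6 − (15.265) = 6.335 °C.

6.3 °C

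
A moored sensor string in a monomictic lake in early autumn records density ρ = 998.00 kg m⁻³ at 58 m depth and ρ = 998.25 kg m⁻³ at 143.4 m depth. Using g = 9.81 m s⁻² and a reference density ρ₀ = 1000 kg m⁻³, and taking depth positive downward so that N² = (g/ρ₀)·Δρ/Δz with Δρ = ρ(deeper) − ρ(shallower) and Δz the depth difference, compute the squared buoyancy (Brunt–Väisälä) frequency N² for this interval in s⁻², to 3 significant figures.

2.87 × 10⁻⁵ s⁻²

Δρ = 998.25 − 998.00 = 0.25 kg m⁻³ over Δz = 143.4 − 58 = 85.4 m.
N² = (9.81/1000) × (0.25/85.4) = 2.8718 × 10⁻⁵ s⁻² ≈ 2.87 × 10⁻⁵ s⁻².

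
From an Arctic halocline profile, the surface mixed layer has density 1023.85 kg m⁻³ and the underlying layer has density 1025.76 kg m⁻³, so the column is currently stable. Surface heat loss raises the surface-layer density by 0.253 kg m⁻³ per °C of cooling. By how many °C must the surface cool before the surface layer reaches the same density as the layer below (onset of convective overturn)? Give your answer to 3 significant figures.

7.55 °C

Density deficit of the surface layer: 1025.76 − 1023.85 = 1.91 kg m⁻³.
Required change = 1.91 / 0.253 = 7.55 °C.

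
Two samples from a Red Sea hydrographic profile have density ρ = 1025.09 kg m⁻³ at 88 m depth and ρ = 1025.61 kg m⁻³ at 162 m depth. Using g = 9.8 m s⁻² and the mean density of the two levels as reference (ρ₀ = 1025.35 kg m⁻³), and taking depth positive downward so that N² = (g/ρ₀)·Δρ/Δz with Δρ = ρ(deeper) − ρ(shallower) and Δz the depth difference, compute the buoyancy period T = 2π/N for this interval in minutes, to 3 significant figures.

Δρ = 1025.61 − 1025.09 = 0.52 kg m⁻³ over Δz = 162 − 88 = 74 m.
N² = (9.8/1025.35) × (0.52/74) = 6.7162 × 10⁻⁵ s⁻².
N = √(6.7162 × 10⁻⁵) = 8.1952 × 10⁻³ rad s⁻¹, so T = 2π/N = 766.69 s = 12.778 min ≈ 12.8 min.

12.8 min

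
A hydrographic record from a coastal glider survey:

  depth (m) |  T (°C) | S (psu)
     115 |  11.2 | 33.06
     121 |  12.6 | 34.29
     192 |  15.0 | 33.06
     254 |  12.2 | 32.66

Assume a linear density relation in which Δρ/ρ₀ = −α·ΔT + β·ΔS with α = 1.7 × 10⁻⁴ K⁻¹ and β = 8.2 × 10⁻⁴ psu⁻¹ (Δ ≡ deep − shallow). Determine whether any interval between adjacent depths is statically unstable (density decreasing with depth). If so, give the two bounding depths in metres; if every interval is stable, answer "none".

Evaluate Δρ/ρ₀ = −αΔT + βΔS across each adjacent pair:
  115–121 m: −αΔT+βΔS = −(1.7 × 10⁻⁴)(+1.4)+(8.2 × 10⁻⁴)(+1.23) = 7.7 × 10⁻⁴ → stable
  121–192 m: −αΔT+βΔS = −(1.7 × 10⁻⁴)(+2.4)+(8.2 × 10⁻⁴)(-1.23) = -1.4 × 10⁻³ → UNSTABLE
  192–254 m: −αΔT+βΔS = −(1.7 × 10⁻⁴)(-2.8)+(8.2 × 10⁻⁴)(-0.40) = 1.5 × 10⁻⁴ → stable
The 121–192 m interval has Δρ < 0: lighter water underlies denser water.

121–192 m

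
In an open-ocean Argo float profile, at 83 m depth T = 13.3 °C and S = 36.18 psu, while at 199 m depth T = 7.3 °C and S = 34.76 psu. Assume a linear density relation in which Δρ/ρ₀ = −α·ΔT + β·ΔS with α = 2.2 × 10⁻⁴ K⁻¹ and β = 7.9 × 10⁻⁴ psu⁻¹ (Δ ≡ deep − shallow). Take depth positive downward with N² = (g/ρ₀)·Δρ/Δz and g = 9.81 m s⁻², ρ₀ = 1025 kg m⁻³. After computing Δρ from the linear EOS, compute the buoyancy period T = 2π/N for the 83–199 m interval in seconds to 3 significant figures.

1.53 × 10³ s

ΔT = -6.0 K, ΔS = -1.42 psu (deep − shallow).
Δρ/ρ₀ = −αΔT + βΔS = 1.32 × 10⁻³ − 1.1218 × 10⁻³ = 1.982 × 10⁻⁴, so Δρ ≈ 0.2032 kg m⁻³.
N² = (g/ρ₀)·Δρ/Δz = g·(Δρ/ρ₀)/Δz = 9.81 × 1.982 × 10⁻⁴ / 116 = 1.6762 × 10⁻⁵ s⁻².
N = √(1.6762 × 10⁻⁵) = 4.0941 × 10⁻³ rad s⁻¹ → T = 2π/N = 1.5347 × 10³ s ≈ 1.53 × 10³ s.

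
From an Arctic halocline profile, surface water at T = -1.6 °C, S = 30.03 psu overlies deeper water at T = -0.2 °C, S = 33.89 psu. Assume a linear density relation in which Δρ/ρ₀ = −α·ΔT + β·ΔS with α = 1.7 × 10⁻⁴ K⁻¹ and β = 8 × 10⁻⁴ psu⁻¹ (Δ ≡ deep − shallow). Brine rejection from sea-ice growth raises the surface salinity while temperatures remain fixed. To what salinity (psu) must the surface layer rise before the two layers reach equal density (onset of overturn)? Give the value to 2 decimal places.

33.59 psu

Neutral buoyancy requires −α(T_deep − T_surf) + β(S_deep − S_surf′) = 0.
S_surf′ = S_deep − (α/β)·ΔT = 33.89 − (1.7 × 10⁻⁴/8 × 10⁻⁴)·(+1.4) = 33.5925 psu.
Increase required: 33.5925 − 30.03 = 3.5625 psu.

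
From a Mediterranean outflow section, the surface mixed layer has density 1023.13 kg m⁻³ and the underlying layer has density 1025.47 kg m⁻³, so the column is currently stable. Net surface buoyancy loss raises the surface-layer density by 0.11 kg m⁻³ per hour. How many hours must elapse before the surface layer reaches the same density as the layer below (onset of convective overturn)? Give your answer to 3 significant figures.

Density deficit of the surface layer: 1025.47 − 1023.13 = 2.34 kg m⁻³.
Required change = 2.34 / 0.11 = 21.3 hours.

21.3 hours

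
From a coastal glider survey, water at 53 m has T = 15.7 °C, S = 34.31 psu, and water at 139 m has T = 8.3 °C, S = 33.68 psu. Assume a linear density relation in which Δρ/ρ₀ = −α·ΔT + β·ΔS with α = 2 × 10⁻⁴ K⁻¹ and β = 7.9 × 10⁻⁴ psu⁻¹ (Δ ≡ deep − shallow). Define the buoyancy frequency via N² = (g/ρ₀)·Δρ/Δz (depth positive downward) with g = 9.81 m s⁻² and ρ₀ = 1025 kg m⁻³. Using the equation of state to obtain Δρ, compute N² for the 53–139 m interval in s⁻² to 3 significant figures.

ΔT = -7.4 K, ΔS = -0.63 psu (deep − shallow).
Δρ/ρ₀ = −αΔT + βΔS = 1.48 × 10⁻³ − 4.977 × 10⁻⁴ = 9.823 × 10⁻⁴, so Δρ ≈ 1.007 kg m⁻³.
N² = (g/ρ₀)·Δρ/Δz = g·(Δρ/ρ₀)/Δz = 9.81 × 9.823 × 10⁻⁴ / 86 = 1.1205 × 10⁻⁴ s⁻² ≈ 1.12 × 10⁻⁴ s⁻².

1.12 × 10⁻⁴ s⁻²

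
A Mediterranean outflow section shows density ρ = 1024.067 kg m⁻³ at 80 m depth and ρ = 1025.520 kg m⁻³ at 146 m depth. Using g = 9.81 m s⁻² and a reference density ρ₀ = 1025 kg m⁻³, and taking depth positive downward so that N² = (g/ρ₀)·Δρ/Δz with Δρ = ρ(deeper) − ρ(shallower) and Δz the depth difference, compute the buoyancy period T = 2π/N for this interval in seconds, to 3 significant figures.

433 s

Δρ = 1025.520 − 1024.067 = 1.453 kg m⁻³ over Δz = 146 − 80 = 66 m.
N² = (9.81/1025) × (1.453/66) = 2.1070 × 10⁻⁴ s⁻².
N = √(2.1070 × 10⁻⁴) = 0.014516 rad s⁻¹, so T = 2π/N = 432.85 s ≈ 433 s.
A positive N² confirms static stability across the interval.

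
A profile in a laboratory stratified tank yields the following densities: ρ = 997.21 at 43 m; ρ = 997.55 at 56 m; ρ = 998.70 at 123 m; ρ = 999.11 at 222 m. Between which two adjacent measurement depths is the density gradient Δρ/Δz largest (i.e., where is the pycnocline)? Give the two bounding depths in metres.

43–56 m

Compute the density gradient over each adjacent pair:
  43–56 m: Δρ/Δz = 0.34/13 = 0.026 kg m⁻⁴
  56–123 m: Δρ/Δz = 1.15/67 = 0.017 kg m⁻⁴
  123–222 m: Δρ/Δz = 0.41/99 = 4.1 × 10⁻³ kg m⁻⁴
The largest gradient is in the 43–56 m interval — the pycnocline.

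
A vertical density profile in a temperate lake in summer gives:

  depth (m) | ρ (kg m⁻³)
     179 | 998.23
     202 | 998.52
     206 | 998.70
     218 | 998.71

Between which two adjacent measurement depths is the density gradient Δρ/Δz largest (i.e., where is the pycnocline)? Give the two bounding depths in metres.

202–206 m

Compute the density gradient over each adjacent pair:
  179–202 m: Δρ/Δz = 0.29/23 = 0.013 kg m⁻⁴
  202–206 m: Δρ/Δz = 0.18/4 = 0.045 kg m⁻⁴
  206–218 m: Δρ/Δz = 0.01/12 = 8.3 × 10⁻⁴ kg m⁻⁴
The largest gradient is in the 202–206 m interval — the pycnocline.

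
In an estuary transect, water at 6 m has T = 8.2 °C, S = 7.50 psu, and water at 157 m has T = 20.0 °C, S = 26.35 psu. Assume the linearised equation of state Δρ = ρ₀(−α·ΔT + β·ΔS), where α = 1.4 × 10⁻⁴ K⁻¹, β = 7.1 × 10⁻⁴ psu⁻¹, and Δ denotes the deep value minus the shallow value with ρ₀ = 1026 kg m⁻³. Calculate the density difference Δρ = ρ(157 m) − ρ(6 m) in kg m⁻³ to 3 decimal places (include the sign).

ΔT = +11.8 K, ΔS = +18.85 psu (deep − shallow).
Δρ/ρ₀ = −(1.4 × 10⁻⁴)(+11.8) + (7.1 × 10⁻⁴)(+18.85) = 0.0117315.
Δρ = 1026 × (0.0117315) = +12.037 kg m⁻³.
Positive Δρ: denser below, stable.

+12.037 kg m⁻³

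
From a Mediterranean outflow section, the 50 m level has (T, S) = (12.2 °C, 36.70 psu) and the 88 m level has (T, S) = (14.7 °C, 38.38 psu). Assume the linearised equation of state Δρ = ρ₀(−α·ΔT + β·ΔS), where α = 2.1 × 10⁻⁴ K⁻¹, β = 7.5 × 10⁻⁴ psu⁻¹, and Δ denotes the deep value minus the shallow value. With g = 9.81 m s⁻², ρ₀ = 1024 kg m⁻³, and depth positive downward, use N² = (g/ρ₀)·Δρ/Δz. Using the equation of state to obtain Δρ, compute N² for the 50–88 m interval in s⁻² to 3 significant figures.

ΔT = +2.5 K, ΔS = +1.68 psu (deep − shallow).
Δρ/ρ₀ = −αΔT + βΔS = -5.25 × 10⁻⁴ + 1.26 × 10⁻³ = 7.35 × 10⁻⁴, so Δρ ≈ 0.7526 kg m⁻³.
N² = (g/ρ₀)·Δρ/Δz = g·(Δρ/ρ₀)/Δz = 9.81 × 7.35 × 10⁻⁴ / 38 = 1.8975 × 10⁻⁴ s⁻² ≈ 1.90 × 10⁻⁴ s⁻².

1.90 × 10⁻⁴ s⁻²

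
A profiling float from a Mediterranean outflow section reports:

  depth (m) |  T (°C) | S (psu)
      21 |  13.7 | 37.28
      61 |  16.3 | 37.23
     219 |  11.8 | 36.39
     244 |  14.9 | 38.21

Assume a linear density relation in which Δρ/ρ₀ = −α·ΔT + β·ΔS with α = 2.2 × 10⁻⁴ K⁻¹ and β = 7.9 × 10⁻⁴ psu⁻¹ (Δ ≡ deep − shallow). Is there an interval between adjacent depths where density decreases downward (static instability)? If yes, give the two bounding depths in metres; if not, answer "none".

Evaluate Δρ/ρ₀ = −αΔT + βΔS across each adjacent pair:
  21–61 m: −αΔT+βΔS = −(2.2 × 10⁻⁴)(+2.6)+(7.9 × 10⁻⁴)(-0.05) = -6.1 × 10⁻⁴ → UNSTABLE
  61–219 m: −αΔT+βΔS = −(2.2 × 10⁻⁴)(-4.5)+(7.9 × 10⁻⁴)(-0.84) = 3.3 × 10⁻⁴ → stable
  219–244 m: −αΔT+βΔS = −(2.2 × 10⁻⁴)(+3.1)+(7.9 × 10⁻⁴)(+1.82) = 7.6 × 10⁻⁴ → stable
The 21–61 m interval has Δρ < 0: lighter water underlies denser water.

21–61 m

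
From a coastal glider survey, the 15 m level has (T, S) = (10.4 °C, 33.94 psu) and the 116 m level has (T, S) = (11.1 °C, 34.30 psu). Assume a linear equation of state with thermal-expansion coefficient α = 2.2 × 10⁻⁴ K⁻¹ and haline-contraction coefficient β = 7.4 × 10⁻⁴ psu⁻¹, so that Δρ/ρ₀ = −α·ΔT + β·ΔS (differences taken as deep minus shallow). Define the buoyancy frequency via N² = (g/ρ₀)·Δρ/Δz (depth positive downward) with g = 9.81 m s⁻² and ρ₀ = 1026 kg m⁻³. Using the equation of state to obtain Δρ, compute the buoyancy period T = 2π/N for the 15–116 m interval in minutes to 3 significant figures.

ΔT = +0.7 K, ΔS = +0.36 psu (deep − shallow).
Δρ/ρ₀ = −αΔT + βΔS = -1.54 × 10⁻⁴ + 2.664 × 10⁻⁴ = 1.124 × 10⁻⁴, so Δρ ≈ 0.1153 kg m⁻³.
N² = (g/ρ₀)·Δρ/Δz = g·(Δρ/ρ₀)/Δz = 9.81 × 1.124 × 10⁻⁴ / 101 = 1.0917 × 10⁻⁵ s⁻².
N = √(1.0917 × 10⁻⁵) = 3.3041 × 10⁻³ rad s⁻¹ → T = 2π/N = 1.9016 × 10³ s = 31.693 min ≈ 31.7 min.

31.7 min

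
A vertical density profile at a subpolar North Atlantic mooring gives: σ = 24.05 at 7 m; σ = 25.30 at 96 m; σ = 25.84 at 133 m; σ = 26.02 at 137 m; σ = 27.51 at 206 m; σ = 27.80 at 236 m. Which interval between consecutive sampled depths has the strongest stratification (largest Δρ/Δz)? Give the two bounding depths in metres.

133–137 m

Compute the density gradient over each adjacent pair:
  7–96 m: Δρ/Δz = 1.25/89 = 0.014 kg m⁻⁴
  96–133 m: Δρ/Δz = 0.54/37 = 0.015 kg m⁻⁴
  133–137 m: Δρ/Δz = 0.18/4 = 0.045 kg m⁻⁴
  137–206 m: Δρ/Δz = 1.49/69 = 0.022 kg m⁻⁴
  206–236 m: Δρ/Δz = 0.29/30 = 9.7 × 10⁻³ kg m⁻⁴
The largest gradient is in the 133–137 m interval — the pycnocline.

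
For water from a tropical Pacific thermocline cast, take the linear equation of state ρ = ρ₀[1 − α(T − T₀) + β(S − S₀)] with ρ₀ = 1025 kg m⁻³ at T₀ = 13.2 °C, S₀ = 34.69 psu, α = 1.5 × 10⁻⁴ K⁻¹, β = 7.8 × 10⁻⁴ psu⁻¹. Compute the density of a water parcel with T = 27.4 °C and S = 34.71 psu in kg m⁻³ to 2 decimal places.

1022.83 kg m⁻³

T − T₀ = +14.2 K, S − S₀ = +0.02 psu.
Bracket = 1 − α·(+14.2) + β·(+0.02) = 1 + (-2.1144 × 10⁻³) = 0.9978856.
ρ = 1025 × 0.9978856 = 1022.83 kg m⁻³.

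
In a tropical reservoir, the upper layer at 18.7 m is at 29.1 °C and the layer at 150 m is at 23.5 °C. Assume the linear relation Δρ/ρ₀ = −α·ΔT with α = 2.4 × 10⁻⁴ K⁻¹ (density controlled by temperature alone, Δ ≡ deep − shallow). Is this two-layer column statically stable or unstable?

stable

ΔT = 23.5 − 29.1 = -5.6 K, so Δρ/ρ₀ = −αΔT = 1.344 × 10⁻³.
Δρ/ρ₀ > 0, so Δρ > 0: deeper water is denser → statically stable.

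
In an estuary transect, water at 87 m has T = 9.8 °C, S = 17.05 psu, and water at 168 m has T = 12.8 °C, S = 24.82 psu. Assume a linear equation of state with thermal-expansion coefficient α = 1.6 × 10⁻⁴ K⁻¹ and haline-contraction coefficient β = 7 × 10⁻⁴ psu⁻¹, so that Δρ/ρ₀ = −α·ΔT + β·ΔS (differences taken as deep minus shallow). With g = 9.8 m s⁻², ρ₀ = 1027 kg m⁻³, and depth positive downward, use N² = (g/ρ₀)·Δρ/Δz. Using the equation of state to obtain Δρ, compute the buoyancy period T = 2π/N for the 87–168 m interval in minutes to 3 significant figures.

ΔT = +3.0 K, ΔS = +7.77 psu (deep − shallow).
Δρ/ρ₀ = −αΔT + βΔS = -4.80 × 10⁻⁴ + 5.439 × 10⁻³ = 4.959 × 10⁻³, so Δρ ≈ 5.093 kg m⁻³.
N² = (g/ρ₀)·Δρ/Δz = g·(Δρ/ρ₀)/Δz = 9.8 × 4.959 × 10⁻³ / 81 = 5.9998 × 10⁻⁴ s⁻².
N = √(5.9998 × 10⁻⁴) = 0.024494 rad s⁻¹ → T = 2π/N = 256.52 s = 4.2753 min ≈ 4.28 min.

4.28 min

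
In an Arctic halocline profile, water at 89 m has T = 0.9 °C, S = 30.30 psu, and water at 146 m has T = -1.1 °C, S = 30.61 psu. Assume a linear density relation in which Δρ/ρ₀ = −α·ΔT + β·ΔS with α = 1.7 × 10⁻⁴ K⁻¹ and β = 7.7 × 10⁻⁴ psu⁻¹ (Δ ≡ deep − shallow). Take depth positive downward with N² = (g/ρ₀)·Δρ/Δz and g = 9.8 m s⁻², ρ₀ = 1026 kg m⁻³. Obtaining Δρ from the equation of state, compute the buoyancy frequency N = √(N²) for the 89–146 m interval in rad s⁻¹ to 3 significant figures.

ΔT = -2.0 K, ΔS = +0.31 psu (deep − shallow).
Δρ/ρ₀ = −αΔT + βΔS = 3.40 × 10⁻⁴ + 2.387 × 10⁻⁴ = 5.787 × 10⁻⁴, so Δρ ≈ 0.5937 kg m⁻³.
N² = (g/ρ₀)·Δρ/Δz = g·(Δρ/ρ₀)/Δz = 9.8 × 5.787 × 10⁻⁴ / 57 = 9.9496 × 10⁻⁵ s⁻².
N = √(9.9496 × 10⁻⁵) = 9.9748 × 10⁻³ rad s⁻¹ ≈ 9.97 × 10⁻³ rad s⁻¹.

9.97 × 10⁻³ rad s⁻¹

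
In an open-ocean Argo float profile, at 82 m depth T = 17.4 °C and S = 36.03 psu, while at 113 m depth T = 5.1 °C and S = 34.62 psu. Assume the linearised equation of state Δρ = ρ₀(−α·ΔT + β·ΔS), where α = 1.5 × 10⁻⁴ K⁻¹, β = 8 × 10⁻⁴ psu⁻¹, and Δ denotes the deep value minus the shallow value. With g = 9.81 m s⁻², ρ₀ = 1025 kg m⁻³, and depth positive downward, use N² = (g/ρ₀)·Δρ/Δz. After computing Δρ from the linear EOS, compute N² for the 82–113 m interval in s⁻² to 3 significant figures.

ΔT = -12.3 K, ΔS = -1.41 psu (deep − shallow).
Δρ/ρ₀ = −αΔT + βΔS = 1.845 × 10⁻³ − 1.128 × 10⁻³ = 7.17 × 10⁻⁴, so Δρ ≈ 0.7349 kg m⁻³.
N² = (g/ρ₀)·Δρ/Δz = g·(Δρ/ρ₀)/Δz = 9.81 × 7.17 × 10⁻⁴ / 31 = 2.2690 × 10⁻⁴ s⁻² ≈ 2.27 × 10⁻⁴ s⁻².

2.27 × 10⁻⁴ s⁻²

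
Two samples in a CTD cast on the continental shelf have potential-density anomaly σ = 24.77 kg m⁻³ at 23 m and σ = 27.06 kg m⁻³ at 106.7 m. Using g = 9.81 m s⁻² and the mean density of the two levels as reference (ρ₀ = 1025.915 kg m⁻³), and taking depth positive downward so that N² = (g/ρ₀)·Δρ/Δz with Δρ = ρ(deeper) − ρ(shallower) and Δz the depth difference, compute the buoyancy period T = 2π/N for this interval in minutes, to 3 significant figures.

Δρ = 1027.06 − 1024.77 = 2.29 kg m⁻³ over Δz = 106.7 − 23 = 83.7 m.
N² = (9.81/1025.915) × (2.29/83.7) = 2.6162 × 10⁻⁴ s⁻².
N = √(2.6162 × 10⁻⁴) = 0.016175 rad s⁻¹, so T = 2π/N = 388.45 s = 6.4742 min ≈ 6.47 min.

6.47 min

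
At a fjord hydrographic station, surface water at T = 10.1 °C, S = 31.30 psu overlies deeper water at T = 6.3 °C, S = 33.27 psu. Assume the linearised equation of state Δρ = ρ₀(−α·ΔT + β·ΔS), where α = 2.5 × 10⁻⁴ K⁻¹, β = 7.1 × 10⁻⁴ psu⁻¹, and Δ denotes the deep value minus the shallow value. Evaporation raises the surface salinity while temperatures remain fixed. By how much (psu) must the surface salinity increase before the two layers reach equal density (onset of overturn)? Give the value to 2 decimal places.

Neutral buoyancy requires −α(T_deep − T_surf) + β(S_deep − S_surf′) = 0.
S_surf′ = S_deep − (α/β)·ΔT = 33.27 − (2.5 × 10⁻⁴/7.1 × 10⁻⁴)·(-3.8) = 34.6080 psu.
Increase required: 34.6080 − 31.30 = 3.3080 psu.

3.31 psu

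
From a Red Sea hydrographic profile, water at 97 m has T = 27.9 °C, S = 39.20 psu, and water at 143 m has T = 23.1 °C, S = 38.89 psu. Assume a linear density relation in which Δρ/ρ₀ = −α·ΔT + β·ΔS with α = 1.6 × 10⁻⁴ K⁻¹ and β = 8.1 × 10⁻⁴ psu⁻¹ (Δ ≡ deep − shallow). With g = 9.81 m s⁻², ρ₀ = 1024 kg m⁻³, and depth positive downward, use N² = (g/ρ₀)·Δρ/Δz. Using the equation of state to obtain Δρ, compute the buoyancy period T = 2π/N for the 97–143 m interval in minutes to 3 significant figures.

ΔT = -4.8 K, ΔS = -0.31 psu (deep − shallow).
Δρ/ρ₀ = −αΔT + βΔS = 7.68 × 10⁻⁴ − 2.511 × 10⁻⁴ = 5.169 × 10⁻⁴, so Δρ ≈ 0.5293 kg m⁻³.
N² = (g/ρ₀)·Δρ/Δz = g·(Δρ/ρ₀)/Δz = 9.81 × 5.169 × 10⁻⁴ / 46 = 1.1023 × 10⁻⁴ s⁻².
N = √(1.1023 × 10⁻⁴) = 0.010499 rad s⁻¹ → T = 2π/N = 598.46 s = 9.9743 min ≈ 9.97 min.

9.97 min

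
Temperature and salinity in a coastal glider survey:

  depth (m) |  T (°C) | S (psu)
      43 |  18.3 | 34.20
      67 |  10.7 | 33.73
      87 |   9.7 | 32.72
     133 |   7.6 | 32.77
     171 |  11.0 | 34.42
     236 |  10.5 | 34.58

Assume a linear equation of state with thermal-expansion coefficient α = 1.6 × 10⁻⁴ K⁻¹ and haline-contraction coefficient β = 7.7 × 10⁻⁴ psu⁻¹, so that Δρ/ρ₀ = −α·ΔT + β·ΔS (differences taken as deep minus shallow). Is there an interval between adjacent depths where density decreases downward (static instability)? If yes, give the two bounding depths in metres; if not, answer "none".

Evaluate Δρ/ρ₀ = −αΔT + βΔS across each adjacent pair:
  43–67 m: −αΔT+βΔS = −(1.6 × 10⁻⁴)(-7.6)+(7.7 × 10⁻⁴)(-0.47) = 8.5 × 10⁻⁴ → stable
  67–87 m: −αΔT+βΔS = −(1.6 × 10⁻⁴)(-1.0)+(7.7 × 10⁻⁴)(-1.01) = -6.2 × 10⁻⁴ → UNSTABLE
  87–133 m: −αΔT+βΔS = −(1.6 × 10⁻⁴)(-2.1)+(7.7 × 10⁻⁴)(+0.05) = 3.7 × 10⁻⁴ → stable
  133–171 m: −αΔT+βΔS = −(1.6 × 10⁻⁴)(+3.4)+(7.7 × 10⁻⁴)(+1.65) = 7.3 × 10⁻⁴ → stable
  171–236 m: −αΔT+βΔS = −(1.6 × 10⁻⁴)(-0.5)+(7.7 × 10⁻⁴)(+0.16) = 2.0 × 10⁻⁴ → stable
The 67–87 m interval has Δρ < 0: lighter water underlies denser water.

67–87 m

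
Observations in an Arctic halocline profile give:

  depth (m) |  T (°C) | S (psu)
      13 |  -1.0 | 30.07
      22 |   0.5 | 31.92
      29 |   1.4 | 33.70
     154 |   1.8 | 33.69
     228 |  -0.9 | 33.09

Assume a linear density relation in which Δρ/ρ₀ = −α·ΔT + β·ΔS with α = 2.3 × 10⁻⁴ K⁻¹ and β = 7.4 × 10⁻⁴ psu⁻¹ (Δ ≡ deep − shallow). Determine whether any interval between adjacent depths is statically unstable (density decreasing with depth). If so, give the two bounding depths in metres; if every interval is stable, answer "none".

Evaluate Δρ/ρ₀ = −αΔT + βΔS across each adjacent pair:
  13–22 m: −αΔT+βΔS = −(2.3 × 10⁻⁴)(+1.5)+(7.4 × 10⁻⁴)(+1.85) = 1.0 × 10⁻³ → stable
  22–29 m: −αΔT+βΔS = −(2.3 × 10⁻⁴)(+0.9)+(7.4 × 10⁻⁴)(+1.78) = 1.1 × 10⁻³ → stable
  29–154 m: −αΔT+βΔS = −(2.3 × 10⁻⁴)(+0.4)+(7.4 × 10⁻⁴)(-0.01) = -9.9 × 10⁻⁵ → UNSTABLE
  154–228 m: −αΔT+βΔS = −(2.3 × 10⁻⁴)(-2.7)+(7.4 × 10⁻⁴)(-0.60) = 1.8 × 10⁻⁴ → stable
The 29–154 m interval has Δρ < 0: lighter water underlies denser water.

29–154 m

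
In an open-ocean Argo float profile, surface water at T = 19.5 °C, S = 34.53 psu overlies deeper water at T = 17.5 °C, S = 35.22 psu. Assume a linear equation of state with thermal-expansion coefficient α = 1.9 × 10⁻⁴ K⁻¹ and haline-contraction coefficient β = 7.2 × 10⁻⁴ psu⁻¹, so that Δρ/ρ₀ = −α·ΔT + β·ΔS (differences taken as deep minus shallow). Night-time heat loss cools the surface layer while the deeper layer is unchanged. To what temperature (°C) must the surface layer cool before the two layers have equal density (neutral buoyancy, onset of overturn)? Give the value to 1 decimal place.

14.9 °C

Neutral buoyancy requires Δρ = 0, i.e. −α(T_deep − T_surf′) + β(S_deep − S_surf) = 0.
T_surf′ = T_deep − (β/α)·ΔS = 17.5 − (7.2 × 10⁻⁴/1.9 × 10⁻⁴)·(+0.69) = 14.885 °C.
Cooling required: 19.5 − (14.885) = 4.615 °C.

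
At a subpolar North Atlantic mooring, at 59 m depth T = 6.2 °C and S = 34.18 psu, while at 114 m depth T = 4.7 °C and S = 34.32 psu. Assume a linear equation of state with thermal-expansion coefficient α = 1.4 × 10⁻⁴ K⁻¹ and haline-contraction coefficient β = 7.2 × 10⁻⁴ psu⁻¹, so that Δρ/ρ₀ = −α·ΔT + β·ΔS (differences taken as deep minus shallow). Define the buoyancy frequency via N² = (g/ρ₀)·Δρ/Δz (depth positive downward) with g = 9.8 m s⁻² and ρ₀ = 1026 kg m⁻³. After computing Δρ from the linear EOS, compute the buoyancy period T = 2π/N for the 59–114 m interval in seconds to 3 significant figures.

ΔT = -1.5 K, ΔS = +0.14 psu (deep − shallow).
Δρ/ρ₀ = −αΔT + βΔS = 2.10 × 10⁻⁴ + 1.008 × 10⁻⁴ = 3.108 × 10⁻⁴, so Δρ ≈ 0.3189 kg m⁻³.
N² = (g/ρ₀)·Δρ/Δz = g·(Δρ/ρ₀)/Δz = 9.8 × 3.108 × 10⁻⁴ / 55 = 5.5379 × 10⁻⁵ s⁻².
N = √(5.5379 × 10⁻⁵) = 7.4417 × 10⁻³ rad s⁻¹ → T = 2π/N = 844.32 s ≈ 844 s.

844 s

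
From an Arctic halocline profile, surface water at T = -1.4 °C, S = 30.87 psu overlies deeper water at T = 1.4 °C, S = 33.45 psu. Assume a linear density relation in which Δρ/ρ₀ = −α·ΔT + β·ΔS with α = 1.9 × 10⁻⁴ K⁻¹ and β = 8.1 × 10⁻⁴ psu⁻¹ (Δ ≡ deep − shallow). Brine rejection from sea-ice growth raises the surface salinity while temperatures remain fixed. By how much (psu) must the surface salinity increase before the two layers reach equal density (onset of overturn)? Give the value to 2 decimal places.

1.92 psu

Neutral buoyancy requires −α(T_deep − T_surf) + β(S_deep − S_surf′) = 0.
S_surf′ = S_deep − (α/β)·ΔT = 33.45 − (1.9 × 10⁻⁴/8.1 × 10⁻⁴)·(+2.8) = 32.7932 psu.
Increase required: 32.7932 − 30.87 = 1.9232 psu.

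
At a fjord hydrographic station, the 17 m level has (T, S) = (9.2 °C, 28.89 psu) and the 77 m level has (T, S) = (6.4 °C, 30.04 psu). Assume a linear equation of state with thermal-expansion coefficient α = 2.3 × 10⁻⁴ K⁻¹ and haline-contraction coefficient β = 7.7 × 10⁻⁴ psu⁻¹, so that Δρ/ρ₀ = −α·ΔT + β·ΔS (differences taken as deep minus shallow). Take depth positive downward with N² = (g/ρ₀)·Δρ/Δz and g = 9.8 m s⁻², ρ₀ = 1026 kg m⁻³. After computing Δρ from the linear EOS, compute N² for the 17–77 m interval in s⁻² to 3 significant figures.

ΔT = -2.8 K, ΔS = +1.15 psu (deep − shallow).
Δρ/ρ₀ = −αΔT + βΔS = 6.44 × 10⁻⁴ + 8.855 × 10⁻⁴ = 1.5295 × 10⁻³, so Δρ ≈ 1.569 kg m⁻³.
N² = (g/ρ₀)·Δρ/Δz = g·(Δρ/ρ₀)/Δz = 9.8 × 1.5295 × 10⁻³ / 60 = 2.4982 × 10⁻⁴ s⁻² ≈ 2.50 × 10⁻⁴ s⁻².

2.50 × 10⁻⁴ s⁻²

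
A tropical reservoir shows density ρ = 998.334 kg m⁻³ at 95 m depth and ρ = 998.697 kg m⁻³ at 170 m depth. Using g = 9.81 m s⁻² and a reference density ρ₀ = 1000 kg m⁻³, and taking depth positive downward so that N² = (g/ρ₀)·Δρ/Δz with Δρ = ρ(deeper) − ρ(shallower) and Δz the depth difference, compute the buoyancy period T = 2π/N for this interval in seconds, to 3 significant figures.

Δρ = 998.697 − 998.334 = 0.363 kg m⁻³ over Δz = 170 − 95 = 75 m.
N² = (9.81/1000) × (0.363/75) = 4.7480 × 10⁻⁵ s⁻².
N = √(4.7480 × 10⁻⁵) = 6.8906 × 10⁻³ rad s⁻¹, so T = 2π/N = 911.85 s ≈ 912 s.

912 s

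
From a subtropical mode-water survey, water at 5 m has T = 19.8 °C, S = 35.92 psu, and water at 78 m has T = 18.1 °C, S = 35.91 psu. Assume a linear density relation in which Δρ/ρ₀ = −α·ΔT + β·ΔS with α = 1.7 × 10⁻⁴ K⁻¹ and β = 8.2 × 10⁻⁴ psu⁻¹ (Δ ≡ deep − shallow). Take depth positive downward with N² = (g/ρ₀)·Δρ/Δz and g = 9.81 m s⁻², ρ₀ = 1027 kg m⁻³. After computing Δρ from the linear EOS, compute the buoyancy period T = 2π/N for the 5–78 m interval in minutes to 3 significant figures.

ΔT = -1.7 K, ΔS = -0.01 psu (deep − shallow).
Δρ/ρ₀ = −αΔT + βΔS = 2.89 × 10⁻⁴ − 8.20 × 10⁻⁶ = 2.808 × 10⁻⁴, so Δρ ≈ 0.2884 kg m⁻³.
N² = (g/ρ₀)·Δρ/Δz = g·(Δρ/ρ₀)/Δz = 9.81 × 2.808 × 10⁻⁴ / 73 = 3.7735 × 10⁻⁵ s⁻².
N = √(3.7735 × 10⁻⁵) = 6.1429 × 10⁻³ rad s⁻¹ → T = 2π/N = 1.0228 × 10³ s = 17.047 min ≈ 17.0 min.

17.0 min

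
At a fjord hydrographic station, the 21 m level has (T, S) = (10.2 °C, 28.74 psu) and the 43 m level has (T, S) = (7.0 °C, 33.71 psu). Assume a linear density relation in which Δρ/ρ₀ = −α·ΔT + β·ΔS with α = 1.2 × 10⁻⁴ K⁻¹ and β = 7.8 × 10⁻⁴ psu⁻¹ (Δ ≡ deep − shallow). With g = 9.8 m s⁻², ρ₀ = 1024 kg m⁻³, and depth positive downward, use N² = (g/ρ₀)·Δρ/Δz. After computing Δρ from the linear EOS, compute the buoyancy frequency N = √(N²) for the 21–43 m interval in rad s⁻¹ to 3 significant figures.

ΔT = -3.2 K, ΔS = +4.97 psu (deep − shallow).
Δρ/ρ₀ = −αΔT + βΔS = 3.84 × 10⁻⁴ + 3.8766 × 10⁻³ = 4.2606 × 10⁻³, so Δρ ≈ 4.363 kg m⁻³.
N² = (g/ρ₀)·Δρ/Δz = g·(Δρ/ρ₀)/Δz = 9.8 × 4.2606 × 10⁻³ / 22 = 1.8979 × 10⁻³ s⁻².
N = √(1.8979 × 10⁻³) = 0.043565 rad s⁻¹ ≈ 0.0436 rad s⁻¹.

0.0436 rad s⁻¹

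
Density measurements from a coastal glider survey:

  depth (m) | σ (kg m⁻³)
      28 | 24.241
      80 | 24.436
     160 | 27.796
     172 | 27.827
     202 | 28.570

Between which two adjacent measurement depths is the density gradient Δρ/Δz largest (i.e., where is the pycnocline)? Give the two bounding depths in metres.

Compute the density gradient over each adjacent pair:
  28–80 m: Δρ/Δz = 0.195/52 = 3.8 × 10⁻³ kg m⁻⁴
  80–160 m: Δρ/Δz = 3.360/80 = 0.042 kg m⁻⁴
  160–172 m: Δρ/Δz = 0.031/12 = 2.6 × 10⁻³ kg m⁻⁴
  172–202 m: Δρ/Δz = 0.743/30 = 0.025 kg m⁻⁴
The largest gradient is in the 80–160 m interval — the pycnocline.

80–160 m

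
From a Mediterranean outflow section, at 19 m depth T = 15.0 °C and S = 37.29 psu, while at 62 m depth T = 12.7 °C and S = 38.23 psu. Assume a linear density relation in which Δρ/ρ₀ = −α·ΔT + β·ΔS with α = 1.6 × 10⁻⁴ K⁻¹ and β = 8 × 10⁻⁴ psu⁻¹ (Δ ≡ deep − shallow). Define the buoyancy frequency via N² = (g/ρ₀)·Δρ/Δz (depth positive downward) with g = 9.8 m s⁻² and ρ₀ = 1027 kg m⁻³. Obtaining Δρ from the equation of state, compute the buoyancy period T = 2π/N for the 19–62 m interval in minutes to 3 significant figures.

ΔT = -2.3 K, ΔS = +0.94 psu (deep − shallow).
Δρ/ρ₀ = −αΔT + βΔS = 3.68 × 10⁻⁴ + 7.52 × 10⁻⁴ = 1.12 × 10⁻³, so Δρ ≈ 1.150 kg m⁻³.
N² = (g/ρ₀)·Δρ/Δz = g·(Δρ/ρ₀)/Δz = 9.8 × 1.12 × 10⁻³ / 43 = 2.5526 × 10⁻⁴ s⁻².
N = √(2.5526 × 10⁻⁴) = 0.015977 rad s⁻¹ → T = 2π/N = 393.26 s = 6.5543 min ≈ 6.55 min.

6.55 min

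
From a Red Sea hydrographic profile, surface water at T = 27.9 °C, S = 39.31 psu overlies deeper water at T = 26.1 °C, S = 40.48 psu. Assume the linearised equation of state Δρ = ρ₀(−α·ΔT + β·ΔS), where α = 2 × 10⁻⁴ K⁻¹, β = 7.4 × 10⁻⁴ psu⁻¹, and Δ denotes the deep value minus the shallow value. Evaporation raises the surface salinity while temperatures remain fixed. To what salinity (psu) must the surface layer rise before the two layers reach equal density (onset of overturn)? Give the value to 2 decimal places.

Neutral buoyancy requires −α(T_deep − T_surf) + β(S_deep − S_surf′) = 0.
S_surf′ = S_deep − (α/β)·ΔT = 40.48 − (2 × 10⁻⁴/7.4 × 10⁻⁴)·(-1.8) = 40.9665 psu.
Increase required: 40.9665 − 39.31 = 1.6565 psu.

40.97 psu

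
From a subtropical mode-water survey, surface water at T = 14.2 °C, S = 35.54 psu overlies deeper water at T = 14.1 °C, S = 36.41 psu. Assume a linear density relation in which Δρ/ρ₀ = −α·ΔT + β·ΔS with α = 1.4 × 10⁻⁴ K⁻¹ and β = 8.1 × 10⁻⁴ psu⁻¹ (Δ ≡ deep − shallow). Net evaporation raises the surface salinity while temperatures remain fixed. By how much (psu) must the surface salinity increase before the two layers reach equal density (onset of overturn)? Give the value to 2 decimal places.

Neutral buoyancy requires −α(T_deep − T_surf) + β(S_deep − S_surf′) = 0.
S_surf′ = S_deep − (α/β)·ΔT = 36.41 − (1.4 × 10⁻⁴/8.1 × 10⁻⁴)·(-0.1) = 36.4273 psu.
Increase required: 36.4273 − 35.54 = 0.8873 psu.

0.89 psu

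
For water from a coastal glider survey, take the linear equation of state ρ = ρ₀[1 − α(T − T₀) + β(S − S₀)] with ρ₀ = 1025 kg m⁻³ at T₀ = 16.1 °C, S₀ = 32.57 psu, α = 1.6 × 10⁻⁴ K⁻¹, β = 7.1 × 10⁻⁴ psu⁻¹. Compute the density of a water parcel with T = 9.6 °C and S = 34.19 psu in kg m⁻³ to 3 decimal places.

1027.245 kg m⁻³

T − T₀ = -6.5 K, S − S₀ = +1.62 psu.
Bracket = 1 − α·(-6.5) + β·(+1.62) = 1 + (2.1902 × 10⁻³) = 1.0021902.
ρ = 1025 × 1.0021902 = 1027.245 kg m⁻³.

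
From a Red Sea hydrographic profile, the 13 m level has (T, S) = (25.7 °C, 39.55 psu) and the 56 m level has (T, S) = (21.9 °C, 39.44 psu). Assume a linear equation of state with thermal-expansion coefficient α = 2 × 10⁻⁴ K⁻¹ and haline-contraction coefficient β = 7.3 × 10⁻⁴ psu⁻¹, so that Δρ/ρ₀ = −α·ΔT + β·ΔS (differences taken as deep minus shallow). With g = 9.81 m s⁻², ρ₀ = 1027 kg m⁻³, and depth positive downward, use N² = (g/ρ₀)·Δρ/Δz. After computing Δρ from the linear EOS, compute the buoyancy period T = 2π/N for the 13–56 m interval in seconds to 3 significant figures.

505 s

ΔT = -3.8 K, ΔS = -0.11 psu (deep − shallow).
Δρ/ρ₀ = −αΔT + βΔS = 7.60 × 10⁻⁴ − 8.03 × 10⁻⁵ = 6.797 × 10⁻⁴, so Δρ ≈ 0.6981 kg m⁻³.
N² = (g/ρ₀)·Δρ/Δz = g·(Δρ/ρ₀)/Δz = 9.81 × 6.797 × 10⁻⁴ / 43 = 1.5507 × 10⁻⁴ s⁻².
N = √(1.5507 × 10⁻⁴) = 0.012453 rad s⁻¹ → T = 2π/N = 504.55 s ≈ 505 s.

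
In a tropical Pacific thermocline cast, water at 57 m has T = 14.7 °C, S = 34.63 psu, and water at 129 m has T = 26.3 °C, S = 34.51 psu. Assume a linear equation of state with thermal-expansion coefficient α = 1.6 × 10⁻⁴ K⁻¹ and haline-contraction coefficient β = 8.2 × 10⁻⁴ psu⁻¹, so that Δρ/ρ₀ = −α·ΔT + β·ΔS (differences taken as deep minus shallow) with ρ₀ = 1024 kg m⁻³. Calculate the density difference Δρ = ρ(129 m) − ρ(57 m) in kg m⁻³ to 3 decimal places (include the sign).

ΔT = +11.6 K, ΔS = -0.12 psu (deep − shallow).
Δρ/ρ₀ = −(1.6 × 10⁻⁴)(+11.6) + (8.2 × 10⁻⁴)(-0.12) = -1.9544 × 10⁻³.
Δρ = 1024 × (-1.9544 × 10⁻³) = -2.001 kg m⁻³.
Negative Δρ: lighter below, statically unstable.

-2.001 kg m⁻³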